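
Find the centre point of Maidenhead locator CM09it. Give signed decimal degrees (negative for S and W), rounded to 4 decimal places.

Field C=2, M=12: +2·20° lon, +12·10° lat → SW at lon -140°, lat 30°.
Square 0, 9: +0·2° lon, +9·1° lat → SW at lon -140°, lat 39°.
Subsquare i=8, t=19: +8·0.0833333° lon, +19·0.0416667° lat → SW at lon -139.333°, lat 39.7917°.
Cell spans 0.0833333° lon × 0.0416667° lat. Centre is SW corner plus half of each.
latitude 39.8125, longitude -139.2917.

39.8125, -139.2917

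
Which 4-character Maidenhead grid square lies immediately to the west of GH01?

FH91

Longitude square 0; −1 → -1, wraps to 9, carry into field.
Longitude field G = 6; −1 → 5 = F.
The latitude characters are unchanged.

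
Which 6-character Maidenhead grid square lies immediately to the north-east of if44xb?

IF54ac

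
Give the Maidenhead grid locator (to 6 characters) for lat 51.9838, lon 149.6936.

QO41ux

Add 180° to longitude and 90° to latitude: 329.6936, 141.9838.
Field (20°×10°, letters A–R): lon ⌊329.6936/20⌋ = 16 → Q; lat ⌊141.9838/10⌋ = 14 → O.
Square (2°×1°, digits 0–9): lon ⌊9.6936/2⌋ = 4; lat ⌊1.9838/1⌋ = 1.
Subsquare (5′×2.5′, letters a–x): lon ⌊1.6936/0.0833333⌋ = 20 → u; lat ⌊0.9838/0.0416667⌋ = 23 → x.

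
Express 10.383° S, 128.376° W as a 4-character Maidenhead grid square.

CH59

Shift to the Maidenhead origin (180°W, 90°S): lon 51.62, lat 79.62.
Field: lon ⌊51.62/20⌋ = 2 → C; lat ⌊79.62/10⌋ = 7 → H.
Square: lon ⌊11.62/2⌋ = 5; lat ⌊9.62/1⌋ = 9.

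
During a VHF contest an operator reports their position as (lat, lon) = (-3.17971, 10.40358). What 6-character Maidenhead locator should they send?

Offset from 180°W / 90°S: lon 190.4036°, lat 86.8203°.
Field: 190.4036/20 → 9 → J, 86.8203/10 → 8 → I; chars JI.
Square: 10.4036/2 → 5, 6.8203/1 → 6; chars 56.
Subsquare: 0.4036/0.0833333 → 4 → e, 0.8203/0.0416667 → 19 → t; chars et.

JI56et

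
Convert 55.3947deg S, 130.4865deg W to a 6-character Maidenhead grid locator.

CD44so

Offset from 180°W / 90°S: lon 49.5135°, lat 34.6053°.
Field: 49.5135/20 → 2 → C, 34.6053/10 → 3 → D; chars CD.
Square: 9.5135/2 → 4, 4.6053/1 → 4; chars 44.
Subsquare: 1.5135/0.0833333 → 18 → s, 0.6053/0.0416667 → 14 → o; chars so.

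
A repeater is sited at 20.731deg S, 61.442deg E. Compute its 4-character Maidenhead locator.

MG09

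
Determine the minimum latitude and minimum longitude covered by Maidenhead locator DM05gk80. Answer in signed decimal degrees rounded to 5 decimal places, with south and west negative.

35.41667, -119.43333

Field D=3, M=12: +3·20° lon, +12·10° lat → SW at lon -120°, lat 30°.
Square 0, 5: +0·2° lon, +5·1° lat → SW at lon -120°, lat 35°.
Subsquare g=6, k=10: +6·0.0833333° lon, +10·0.0416667° lat → SW at lon -119.5°, lat 35.4167°.
Extended square 8, 0: +8·0.00833333° lon, +0·0.00416667° lat → SW at lon -119.433°, lat 35.4167°.
latitude 35.41667, longitude -119.43333.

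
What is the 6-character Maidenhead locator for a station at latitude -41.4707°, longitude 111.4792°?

OE58rm

Add 180° to longitude and 90° to latitude: 291.4792, 48.5293.
Field (20°×10°, letters A–R): lon ⌊291.4792/20⌋ = 14 → O; lat ⌊48.5293/10⌋ = 4 → E.
Square (2°×1°, digits 0–9): lon ⌊11.4792/2⌋ = 5; lat ⌊8.5293/1⌋ = 8.
Subsquare (5′×2.5′, letters a–x): lon ⌊1.4792/0.0833333⌋ = 17 → r; lat ⌊0.5293/0.0416667⌋ = 12 → m.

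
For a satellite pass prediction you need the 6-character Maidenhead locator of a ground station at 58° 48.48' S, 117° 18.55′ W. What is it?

Offset from 180°W / 90°S: lon 62.6908°, lat 31.1920°.
Field: 62.6908/20 → 3 → D, 31.1920/10 → 3 → D; chars DD.
Square: 2.6908/2 → 1, 1.1920/1 → 1; chars 11.
Subsquare: 0.6908/0.0833333 → 8 → i, 0.1920/0.0416667 → 4 → e; chars ie.

DD11ie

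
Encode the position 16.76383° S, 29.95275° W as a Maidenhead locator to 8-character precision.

HH53af56

Shift to the Maidenhead origin (180°W, 90°S): lon 150.04725, lat 73.23617.
Field: 150.04725/20 → 7 → H, 73.23617/10 → 7 → H; chars HH.
Square: 10.04725/2 → 5, 3.23617/1 → 3; chars 53.
Subsquare: 0.04725/0.0833333 → 0 → a, 0.23617/0.0416667 → 5 → f; chars af.
Extended square: 0.04725/0.00833333 → 5, 0.02784/0.00416667 → 6; chars 56.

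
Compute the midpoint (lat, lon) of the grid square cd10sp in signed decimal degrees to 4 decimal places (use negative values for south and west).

Field C=2, D=3: +2·20° lon, +3·10° lat → SW at lon -140°, lat -60°.
Square 1, 0: +1·2° lon, +0·1° lat → SW at lon -138°, lat -60°.
Subsquare s=18, p=15: +18·0.0833333° lon, +15·0.0416667° lat → SW at lon -136.5°, lat -59.375°.
Cell spans 0.0833333° lon × 0.0416667° lat. Centre is SW corner plus half of each.
latitude -59.3542, longitude -136.4583.

-59.3542, -136.4583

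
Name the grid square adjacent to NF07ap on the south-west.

Longitude subsquare a = 0; −1 → -1, wraps to 23 = x, carry into square.
Longitude square 0; −1 → -1, wraps to 9, carry into field.
Longitude field N = 13; −1 → 12 = M.
Latitude subsquare p = 15; −1 → 14 = o.

MF97xo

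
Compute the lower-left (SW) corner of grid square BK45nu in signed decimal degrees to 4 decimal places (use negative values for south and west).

Field B=1, K=10: +1·20° lon, +10·10° lat → SW at lon -160°, lat 10°.
Square 4, 5: +4·2° lon, +5·1° lat → SW at lon -152°, lat 15°.
Subsquare n=13, u=20: +13·0.0833333° lon, +20·0.0416667° lat → SW at lon -150.917°, lat 15.8333°.
latitude 15.8333, longitude -150.9167.

15.8333, -150.9167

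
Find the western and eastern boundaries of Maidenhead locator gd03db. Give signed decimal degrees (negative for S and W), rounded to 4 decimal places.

Field G=6, D=3: +6·20° lon, +3·10° lat → SW at lon -60°, lat -60°.
Square 0, 3: +0·2° lon, +3·1° lat → SW at lon -60°, lat -57°.
Subsquare d=3, b=1: +3·0.0833333° lon, +1·0.0416667° lat → SW at lon -59.75°, lat -56.9583°.
Cell spans 0.0833333° lon × 0.0416667° lat.
west -59.7500, east -59.6667.

-59.7500, -59.6667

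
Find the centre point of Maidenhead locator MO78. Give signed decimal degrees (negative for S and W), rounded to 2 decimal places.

Field M=12, O=14: +12·20° lon, +14·10° lat → SW at lon 60°, lat 50°.
Square 7, 8: +7·2° lon, +8·1° lat → SW at lon 74°, lat 58°.
Cell spans 2° lon × 1° lat. Centre is SW corner plus half of each.
latitude 58.50, longitude 75.00.

58.50, 75.00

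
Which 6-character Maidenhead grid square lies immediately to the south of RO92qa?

RO91qx

Latitude subsquare a = 0; −1 → -1, wraps to 23 = x, carry into square.
Latitude square 2; −1 → 1.
The longitude characters are unchanged.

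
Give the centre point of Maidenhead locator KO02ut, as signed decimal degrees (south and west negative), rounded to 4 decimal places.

Field K=10, O=14: +10·20° lon, +14·10° lat → SW at lon 20°, lat 50°.
Square 0, 2: +0·2° lon, +2·1° lat → SW at lon 20°, lat 52°.
Subsquare u=20, t=19: +20·0.0833333° lon, +19·0.0416667° lat → SW at lon 21.6667°, lat 52.7917°.
Cell spans 0.0833333° lon × 0.0416667° lat. Centre is SW corner plus half of each.
latitude 52.8125, longitude 21.7083.

52.8125, 21.7083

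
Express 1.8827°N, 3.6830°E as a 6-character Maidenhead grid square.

Offset from 180°W / 90°S: lon 183.6830°, lat 91.8827°.
Field (20°×10°, letters A–R): lon ⌊183.6830/20⌋ = 9 → J; lat ⌊91.8827/10⌋ = 9 → J.
Square (2°×1°, digits 0–9): lon ⌊3.6830/2⌋ = 1; lat ⌊1.8827/1⌋ = 1.
Subsquare (5′×2.5′, letters a–x): lon ⌊1.6830/0.0833333⌋ = 20 → u; lat ⌊0.8827/0.0416667⌋ = 21 → v.

JJ11uv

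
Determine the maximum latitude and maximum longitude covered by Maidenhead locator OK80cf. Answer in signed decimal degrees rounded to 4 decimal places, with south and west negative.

Field O=14, K=10: +14·20° lon, +10·10° lat → SW at lon 100°, lat 10°.
Square 8, 0: +8·2° lon, +0·1° lat → SW at lon 116°, lat 10°.
Subsquare c=2, f=5: +2·0.0833333° lon, +5·0.0416667° lat → SW at lon 116.167°, lat 10.2083°.
Cell spans 0.0833333° lon × 0.0416667° lat. NE corner is SW corner plus one full cell.
latitude 10.2500, longitude 116.2500.

10.2500, 116.2500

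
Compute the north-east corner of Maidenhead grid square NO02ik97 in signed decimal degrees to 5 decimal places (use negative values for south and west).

52.45000, 80.75000

Field N=13, O=14: +13·20° lon, +14·10° lat → SW at lon 80°, lat 50°.
Square 0, 2: +0·2° lon, +2·1° lat → SW at lon 80°, lat 52°.
Subsquare i=8, k=10: +8·0.0833333° lon, +10·0.0416667° lat → SW at lon 80.6667°, lat 52.4167°.
Extended square 9, 7: +9·0.00833333° lon, +7·0.00416667° lat → SW at lon 80.7417°, lat 52.4458°.
Cell spans 0.00833333° lon × 0.00416667° lat. NE corner is SW corner plus one full cell.
latitude 52.45000, longitude 80.75000.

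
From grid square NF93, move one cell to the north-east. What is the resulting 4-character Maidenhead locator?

OF04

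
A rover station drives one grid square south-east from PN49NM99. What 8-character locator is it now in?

Longitude extended square 9; +1 → 10, wraps to 0, carry into subsquare.
Longitude subsquare n = 13; +1 → 14 = o.
Latitude extended square 9; −1 → 8.

PN49om08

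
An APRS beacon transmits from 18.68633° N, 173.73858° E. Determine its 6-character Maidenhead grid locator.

Shift to the Maidenhead origin (180°W, 90°S): lon 353.7386, lat 108.6863.
Field: 353.7386/20 → 17 → R, 108.6863/10 → 10 → K; chars RK.
Square: 13.7386/2 → 6, 8.6863/1 → 8; chars 68.
Subsquare: 1.7386/0.0833333 → 20 → u, 0.6863/0.0416667 → 16 → q; chars uq.

RK68uq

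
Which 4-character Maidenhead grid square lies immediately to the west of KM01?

JM91

Longitude square 0; −1 → -1, wraps to 9, carry into field.
Longitude field K = 10; −1 → 9 = J.
The latitude characters are unchanged.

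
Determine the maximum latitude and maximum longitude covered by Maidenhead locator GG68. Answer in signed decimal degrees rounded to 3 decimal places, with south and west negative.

Field G=6, G=6: +6·20° lon, +6·10° lat → SW at lon -60°, lat -30°.
Square 6, 8: +6·2° lon, +8·1° lat → SW at lon -48°, lat -22°.
Cell spans 2° lon × 1° lat. NE corner is SW corner plus one full cell.
latitude -21.000, longitude -46.000.

-21.000, -46.000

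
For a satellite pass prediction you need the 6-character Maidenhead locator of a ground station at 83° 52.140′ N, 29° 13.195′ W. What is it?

HR53ju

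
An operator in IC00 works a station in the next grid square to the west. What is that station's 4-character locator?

HC90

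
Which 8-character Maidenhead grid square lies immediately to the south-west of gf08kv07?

Longitude extended square 0; −1 → -1, wraps to 9, carry into subsquare.
Longitude subsquare k = 10; −1 → 9 = j.
Latitude extended square 7; −1 → 6.

GF08jv96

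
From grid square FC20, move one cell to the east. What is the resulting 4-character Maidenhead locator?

FC30

Longitude square 2; +1 → 3.
The latitude characters are unchanged.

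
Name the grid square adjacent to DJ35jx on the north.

DJ36ja

Latitude subsquare x = 23; +1 → 24, wraps to 0 = a, carry into square.
Latitude square 5; +1 → 6.
The longitude characters are unchanged.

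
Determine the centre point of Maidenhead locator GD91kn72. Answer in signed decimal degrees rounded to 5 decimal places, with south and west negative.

-58.44792, -41.10417

Field G=6, D=3: +6·20° lon, +3·10° lat → SW at lon -60°, lat -60°.
Square 9, 1: +9·2° lon, +1·1° lat → SW at lon -42°, lat -59°.
Subsquare k=10, n=13: +10·0.0833333° lon, +13·0.0416667° lat → SW at lon -41.1667°, lat -58.4583°.
Extended square 7, 2: +7·0.00833333° lon, +2·0.00416667° lat → SW at lon -41.1083°, lat -58.45°.
Cell spans 0.00833333° lon × 0.00416667° lat. Centre is SW corner plus half of each.
latitude -58.44792, longitude -41.10417.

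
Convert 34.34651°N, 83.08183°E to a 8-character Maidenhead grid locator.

NM14mi93

Shift to the Maidenhead origin (180°W, 90°S): lon 263.08183, lat 124.34651.
Field: lon ⌊263.08183/20⌋ = 13 → N; lat ⌊124.34651/10⌋ = 12 → M.
Square: lon ⌊3.08183/2⌋ = 1; lat ⌊4.34651/1⌋ = 4.
Subsquare: lon ⌊1.08183/0.0833333⌋ = 12 → m; lat ⌊0.34651/0.0416667⌋ = 8 → i.
Extended square: lon ⌊0.08183/0.00833333⌋ = 9; lat ⌊0.01318/0.00416667⌋ = 3.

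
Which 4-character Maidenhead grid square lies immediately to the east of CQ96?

DQ06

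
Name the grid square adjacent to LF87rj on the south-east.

LF87si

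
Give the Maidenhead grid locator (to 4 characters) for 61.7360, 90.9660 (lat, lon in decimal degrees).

NP51

Add 180° to longitude and 90° to latitude: 270.97, 151.74.
Field (20°×10°, letters A–R): 270.97/20 → 13 → N, 151.74/10 → 15 → P; chars NP.
Square (2°×1°, digits 0–9): 10.97/2 → 5, 1.74/1 → 1; chars 51.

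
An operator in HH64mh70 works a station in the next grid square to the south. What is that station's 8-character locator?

HH64mg79

Latitude extended square 0; −1 → -1, wraps to 9, carry into subsquare.
Latitude subsquare h = 7; −1 → 6 = g.
The longitude characters are unchanged.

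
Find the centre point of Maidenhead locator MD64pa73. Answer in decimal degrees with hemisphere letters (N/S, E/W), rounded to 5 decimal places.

55.98542° S, 73.31250° E

Field M=12, D=3: +12·20° lon, +3·10° lat → SW at lon 60°, lat -60°.
Square 6, 4: +6·2° lon, +4·1° lat → SW at lon 72°, lat -56°.
Subsquare p=15, a=0: +15·0.0833333° lon, +0·0.0416667° lat → SW at lon 73.25°, lat -56°.
Extended square 7, 3: +7·0.00833333° lon, +3·0.00416667° lat → SW at lon 73.3083°, lat -55.9875°.
Cell spans 0.00833333° lon × 0.00416667° lat. Centre is SW corner plus half of each.
latitude 55.98542° S, longitude 73.31250° E.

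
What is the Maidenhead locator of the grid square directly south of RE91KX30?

RE91kw39

Latitude extended square 0; −1 → -1, wraps to 9, carry into subsquare.
Latitude subsquare x = 23; −1 → 22 = w.
The longitude characters are unchanged.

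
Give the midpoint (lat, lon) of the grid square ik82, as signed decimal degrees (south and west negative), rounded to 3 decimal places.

12.500, -3.000

Field I=8, K=10: +8·20° lon, +10·10° lat → SW at lon -20°, lat 10°.
Square 8, 2: +8·2° lon, +2·1° lat → SW at lon -4°, lat 12°.
Cell spans 2° lon × 1° lat. Centre is SW corner plus half of each.
latitude 12.500, longitude -3.000.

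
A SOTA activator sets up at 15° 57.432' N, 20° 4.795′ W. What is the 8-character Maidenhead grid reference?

HK95xw09

Offset from 180°W / 90°S: lon 159.92008°, lat 105.95720°.
Field: lon ⌊159.92008/20⌋ = 7 → H; lat ⌊105.95720/10⌋ = 10 → K.
Square: lon ⌊19.92008/2⌋ = 9; lat ⌊5.95720/1⌋ = 5.
Subsquare: lon ⌊1.92008/0.0833333⌋ = 23 → x; lat ⌊0.95720/0.0416667⌋ = 22 → w.
Extended square: lon ⌊0.00342/0.00833333⌋ = 0; lat ⌊0.04053/0.00416667⌋ = 9.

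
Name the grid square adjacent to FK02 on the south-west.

EK91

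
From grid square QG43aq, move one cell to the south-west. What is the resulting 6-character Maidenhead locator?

Longitude subsquare a = 0; −1 → -1, wraps to 23 = x, carry into square.
Longitude square 4; −1 → 3.
Latitude subsquare q = 16; −1 → 15 = p.

QG33xp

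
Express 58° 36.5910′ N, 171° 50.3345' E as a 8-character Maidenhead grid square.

Shift to the Maidenhead origin (180°W, 90°S): lon 351.83891, lat 148.60985.
Field: 351.83891/20 → 17 → R, 148.60985/10 → 14 → O; chars RO.
Square: 11.83891/2 → 5, 8.60985/1 → 8; chars 58.
Subsquare: 1.83891/0.0833333 → 22 → w, 0.60985/0.0416667 → 14 → o; chars wo.
Extended square: 0.00558/0.00833333 → 0, 0.02652/0.00416667 → 6; chars 06.

RO58wo06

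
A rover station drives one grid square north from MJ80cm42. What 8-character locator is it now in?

Latitude extended square 2; +1 → 3.
The longitude characters are unchanged.

MJ80cm43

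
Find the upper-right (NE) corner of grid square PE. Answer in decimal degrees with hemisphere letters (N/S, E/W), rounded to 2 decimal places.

Field P=15, E=4: +15·20° lon, +4·10° lat → SW at lon 120°, lat -50°.
Cell spans 20° lon × 10° lat. NE corner is SW corner plus one full cell.
latitude 40.00° S, longitude 140.00° E.

40.00° S, 140.00° E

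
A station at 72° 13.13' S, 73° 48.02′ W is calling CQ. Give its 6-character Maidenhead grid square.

FB37cs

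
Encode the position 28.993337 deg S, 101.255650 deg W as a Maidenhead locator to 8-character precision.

DG91ia91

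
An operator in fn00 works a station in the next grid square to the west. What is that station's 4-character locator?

Longitude square 0; −1 → -1, wraps to 9, carry into field.
Longitude field F = 5; −1 → 4 = E.
The latitude characters are unchanged.

EN90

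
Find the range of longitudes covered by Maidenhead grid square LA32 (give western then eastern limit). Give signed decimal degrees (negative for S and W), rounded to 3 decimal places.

46.000, 48.000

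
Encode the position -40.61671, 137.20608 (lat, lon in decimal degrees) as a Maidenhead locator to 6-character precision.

PE89oj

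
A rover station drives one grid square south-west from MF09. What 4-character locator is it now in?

Longitude square 0; −1 → -1, wraps to 9, carry into field.
Longitude field M = 12; −1 → 11 = L.
Latitude square 9; −1 → 8.

LF98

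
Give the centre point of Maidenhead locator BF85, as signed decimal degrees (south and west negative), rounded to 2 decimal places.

-34.50, -143.00

Field B=1, F=5: +1·20° lon, +5·10° lat → SW at lon -160°, lat -40°.
Square 8, 5: +8·2° lon, +5·1° lat → SW at lon -144°, lat -35°.
Cell spans 2° lon × 1° lat. Centre is SW corner plus half of each.
latitude -34.50, longitude -143.00.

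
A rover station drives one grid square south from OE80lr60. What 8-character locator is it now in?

Latitude extended square 0; −1 → -1, wraps to 9, carry into subsquare.
Latitude subsquare r = 17; −1 → 16 = q.
The longitude characters are unchanged.

OE80lq69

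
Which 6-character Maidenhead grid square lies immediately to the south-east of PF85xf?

Longitude subsquare x = 23; +1 → 24, wraps to 0 = a, carry into square.
Longitude square 8; +1 → 9.
Latitude subsquare f = 5; −1 → 4 = e.

PF95ae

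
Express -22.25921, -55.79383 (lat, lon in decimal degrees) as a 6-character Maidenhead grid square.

GG27cr

Offset from 180°W / 90°S: lon 124.2062°, lat 67.7408°.
Field: lon ⌊124.2062/20⌋ = 6 → G; lat ⌊67.7408/10⌋ = 6 → G.
Square: lon ⌊4.2062/2⌋ = 2; lat ⌊7.7408/1⌋ = 7.
Subsquare: lon ⌊0.2062/0.0833333⌋ = 2 → c; lat ⌊0.7408/0.0416667⌋ = 17 → r.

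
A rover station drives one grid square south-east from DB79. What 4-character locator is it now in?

Longitude square 7; +1 → 8.
Latitude square 9; −1 → 8.

DB88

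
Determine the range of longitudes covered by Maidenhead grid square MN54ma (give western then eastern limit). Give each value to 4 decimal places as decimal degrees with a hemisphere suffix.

71.0000° E, 71.0833° E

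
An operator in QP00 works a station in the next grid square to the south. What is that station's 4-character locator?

Latitude square 0; −1 → -1, wraps to 9, carry into field.
Latitude field P = 15; −1 → 14 = O.
The longitude characters are unchanged.

QO09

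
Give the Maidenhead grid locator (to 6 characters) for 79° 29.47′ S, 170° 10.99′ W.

Offset from 180°W / 90°S: lon 9.8168°, lat 10.5088°.
Field: 9.8168/20 → 0 → A, 10.5088/10 → 1 → B; chars AB.
Square: 9.8168/2 → 4, 0.5088/1 → 0; chars 40.
Subsquare: 1.8168/0.0833333 → 21 → v, 0.5088/0.0416667 → 12 → m; chars vm.

AB40vm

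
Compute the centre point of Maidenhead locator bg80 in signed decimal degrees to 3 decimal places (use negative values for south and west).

Field B=1, G=6: +1·20° lon, +6·10° lat → SW at lon -160°, lat -30°.
Square 8, 0: +8·2° lon, +0·1° lat → SW at lon -144°, lat -30°.
Cell spans 2° lon × 1° lat. Centre is SW corner plus half of each.
latitude -29.500, longitude -143.000.

-29.500, -143.000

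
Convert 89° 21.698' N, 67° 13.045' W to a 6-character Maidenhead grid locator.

Shift to the Maidenhead origin (180°W, 90°S): lon 112.7826, lat 179.3616.
Field: 112.7826/20 → 5 → F, 179.3616/10 → 17 → R; chars FR.
Square: 12.7826/2 → 6, 9.3616/1 → 9; chars 69.
Subsquare: 0.7826/0.0833333 → 9 → j, 0.3616/0.0416667 → 8 → i; chars ji.

FR69ji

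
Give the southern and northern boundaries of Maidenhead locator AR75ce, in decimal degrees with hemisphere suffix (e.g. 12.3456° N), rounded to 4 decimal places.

85.1667° N, 85.2083° N

Field A=0, R=17: +0·20° lon, +17·10° lat → SW at lon -180°, lat 80°.
Square 7, 5: +7·2° lon, +5·1° lat → SW at lon -166°, lat 85°.
Subsquare c=2, e=4: +2·0.0833333° lon, +4·0.0416667° lat → SW at lon -165.833°, lat 85.1667°.
Cell spans 0.0833333° lon × 0.0416667° lat.
south 85.1667° N, north 85.2083° N.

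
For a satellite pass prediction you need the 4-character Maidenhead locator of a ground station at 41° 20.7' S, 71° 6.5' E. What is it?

Offset from 180°W / 90°S: lon 251.11°, lat 48.66°.
Field (20°×10°, letters A–R): lon ⌊251.11/20⌋ = 12 → M; lat ⌊48.66/10⌋ = 4 → E.
Square (2°×1°, digits 0–9): lon ⌊11.11/2⌋ = 5; lat ⌊8.66/1⌋ = 8.

ME58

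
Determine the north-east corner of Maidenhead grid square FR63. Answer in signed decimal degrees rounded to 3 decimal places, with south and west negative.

84.000, -66.000

Field F=5, R=17: +5·20° lon, +17·10° lat → SW at lon -80°, lat 80°.
Square 6, 3: +6·2° lon, +3·1° lat → SW at lon -68°, lat 83°.
Cell spans 2° lon × 1° lat. NE corner is SW corner plus one full cell.
latitude 84.000, longitude -66.000.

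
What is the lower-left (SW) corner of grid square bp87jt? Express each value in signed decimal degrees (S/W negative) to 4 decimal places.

Field B=1, P=15: +1·20° lon, +15·10° lat → SW at lon -160°, lat 60°.
Square 8, 7: +8·2° lon, +7·1° lat → SW at lon -144°, lat 67°.
Subsquare j=9, t=19: +9·0.0833333° lon, +19·0.0416667° lat → SW at lon -143.25°, lat 67.7917°.
latitude 67.7917, longitude -143.2500.

67.7917, -143.2500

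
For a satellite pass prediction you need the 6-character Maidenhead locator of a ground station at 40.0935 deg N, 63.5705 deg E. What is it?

Add 180° to longitude and 90° to latitude: 243.5705, 130.0935.
Field: lon ⌊243.5705/20⌋ = 12 → M; lat ⌊130.0935/10⌋ = 13 → N.
Square: lon ⌊3.5705/2⌋ = 1; lat ⌊0.0935/1⌋ = 0.
Subsquare: lon ⌊1.5705/0.0833333⌋ = 18 → s; lat ⌊0.0935/0.0416667⌋ = 2 → c.

MN10sc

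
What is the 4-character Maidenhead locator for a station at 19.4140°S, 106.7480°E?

OH30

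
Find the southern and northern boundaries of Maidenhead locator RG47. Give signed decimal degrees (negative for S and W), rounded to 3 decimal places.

-23.000, -22.000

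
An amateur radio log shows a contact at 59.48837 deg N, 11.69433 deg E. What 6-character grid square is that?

JO59ul

Offset from 180°W / 90°S: lon 191.6943°, lat 149.4884°.
Field (20°×10°, letters A–R): lon ⌊191.6943/20⌋ = 9 → J; lat ⌊149.4884/10⌋ = 14 → O.
Square (2°×1°, digits 0–9): lon ⌊11.6943/2⌋ = 5; lat ⌊9.4884/1⌋ = 9.
Subsquare (5′×2.5′, letters a–x): lon ⌊1.6943/0.0833333⌋ = 20 → u; lat ⌊0.4884/0.0416667⌋ = 11 → l.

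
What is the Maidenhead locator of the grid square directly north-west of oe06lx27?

OE06lx18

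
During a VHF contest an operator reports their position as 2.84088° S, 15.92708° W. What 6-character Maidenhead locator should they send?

Offset from 180°W / 90°S: lon 164.0729°, lat 87.1591°.
Field: 164.0729/20 → 8 → I, 87.1591/10 → 8 → I; chars II.
Square: 4.0729/2 → 2, 7.1591/1 → 7; chars 27.
Subsquare: 0.0729/0.0833333 → 0 → a, 0.1591/0.0416667 → 3 → d; chars ad.

II27ad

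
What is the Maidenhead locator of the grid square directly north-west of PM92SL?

PM92rm

Longitude subsquare s = 18; −1 → 17 = r.
Latitude subsquare l = 11; +1 → 12 = m.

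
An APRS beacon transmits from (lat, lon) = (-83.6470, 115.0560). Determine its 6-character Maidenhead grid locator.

Shift to the Maidenhead origin (180°W, 90°S): lon 295.0560, lat 6.3530.
Field: lon ⌊295.0560/20⌋ = 14 → O; lat ⌊6.3530/10⌋ = 0 → A.
Square: lon ⌊15.0560/2⌋ = 7; lat ⌊6.3530/1⌋ = 6.
Subsquare: lon ⌊1.0560/0.0833333⌋ = 12 → m; lat ⌊0.3530/0.0416667⌋ = 8 → i.

OA76mi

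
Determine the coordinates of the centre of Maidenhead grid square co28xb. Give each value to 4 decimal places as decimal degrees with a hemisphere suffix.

58.0625° N, 134.0417° W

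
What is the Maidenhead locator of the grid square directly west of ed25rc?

Longitude subsquare r = 17; −1 → 16 = q.
The latitude characters are unchanged.

ED25qc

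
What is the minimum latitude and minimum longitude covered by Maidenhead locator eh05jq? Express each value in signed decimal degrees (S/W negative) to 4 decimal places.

Field E=4, H=7: +4·20° lon, +7·10° lat → SW at lon -100°, lat -20°.
Square 0, 5: +0·2° lon, +5·1° lat → SW at lon -100°, lat -15°.
Subsquare j=9, q=16: +9·0.0833333° lon, +16·0.0416667° lat → SW at lon -99.25°, lat -14.3333°.
latitude -14.3333, longitude -99.2500.

-14.3333, -99.2500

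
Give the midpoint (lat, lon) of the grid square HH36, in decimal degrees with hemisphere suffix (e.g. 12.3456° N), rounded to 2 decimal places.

13.50° S, 33.00° W

Field H=7, H=7: +7·20° lon, +7·10° lat → SW at lon -40°, lat -20°.
Square 3, 6: +3·2° lon, +6·1° lat → SW at lon -34°, lat -14°.
Cell spans 2° lon × 1° lat. Centre is SW corner plus half of each.
latitude 13.50° S, longitude 33.00° W.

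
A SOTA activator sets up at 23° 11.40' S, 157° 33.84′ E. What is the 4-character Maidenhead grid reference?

Offset from 180°W / 90°S: lon 337.56°, lat 66.81°.
Field (20°×10°, letters A–R): 337.56/20 → 16 → Q, 66.81/10 → 6 → G; chars QG.
Square (2°×1°, digits 0–9): 17.56/2 → 8, 6.81/1 → 6; chars 86.

QG86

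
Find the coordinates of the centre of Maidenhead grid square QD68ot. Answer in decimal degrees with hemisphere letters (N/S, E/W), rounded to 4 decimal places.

Field Q=16, D=3: +16·20° lon, +3·10° lat → SW at lon 140°, lat -60°.
Square 6, 8: +6·2° lon, +8·1° lat → SW at lon 152°, lat -52°.
Subsquare o=14, t=19: +14·0.0833333° lon, +19·0.0416667° lat → SW at lon 153.167°, lat -51.2083°.
Cell spans 0.0833333° lon × 0.0416667° lat. Centre is SW corner plus half of each.
latitude 51.1875° S, longitude 153.2083° E.

51.1875° S, 153.2083° E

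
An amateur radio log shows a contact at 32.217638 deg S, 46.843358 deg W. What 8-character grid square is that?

Add 180° to longitude and 90° to latitude: 133.15664, 57.78236.
Field (20°×10°, letters A–R): lon ⌊133.15664/20⌋ = 6 → G; lat ⌊57.78236/10⌋ = 5 → F.
Square (2°×1°, digits 0–9): lon ⌊13.15664/2⌋ = 6; lat ⌊7.78236/1⌋ = 7.
Subsquare (5′×2.5′, letters a–x): lon ⌊1.15664/0.0833333⌋ = 13 → n; lat ⌊0.78236/0.0416667⌋ = 18 → s.
Extended square (30″×15″, digits 0–9): lon ⌊0.07331/0.00833333⌋ = 8; lat ⌊0.03236/0.00416667⌋ = 7.

GF67ns87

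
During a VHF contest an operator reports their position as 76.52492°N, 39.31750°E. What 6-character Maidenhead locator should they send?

KQ96pm

Shift to the Maidenhead origin (180°W, 90°S): lon 219.3175, lat 166.5249.
Field (20°×10°, letters A–R): lon ⌊219.3175/20⌋ = 10 → K; lat ⌊166.5249/10⌋ = 16 → Q.
Square (2°×1°, digits 0–9): lon ⌊19.3175/2⌋ = 9; lat ⌊6.5249/1⌋ = 6.
Subsquare (5′×2.5′, letters a–x): lon ⌊1.3175/0.0833333⌋ = 15 → p; lat ⌊0.5249/0.0416667⌋ = 12 → m.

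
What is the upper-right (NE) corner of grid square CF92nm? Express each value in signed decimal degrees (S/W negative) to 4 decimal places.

Field C=2, F=5: +2·20° lon, +5·10° lat → SW at lon -140°, lat -40°.
Square 9, 2: +9·2° lon, +2·1° lat → SW at lon -122°, lat -38°.
Subsquare n=13, m=12: +13·0.0833333° lon, +12·0.0416667° lat → SW at lon -120.917°, lat -37.5°.
Cell spans 0.0833333° lon × 0.0416667° lat. NE corner is SW corner plus one full cell.
latitude -37.4583, longitude -120.8333.

-37.4583, -120.8333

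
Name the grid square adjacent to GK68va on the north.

Latitude subsquare a = 0; +1 → 1 = b.
The longitude characters are unchanged.

GK68vb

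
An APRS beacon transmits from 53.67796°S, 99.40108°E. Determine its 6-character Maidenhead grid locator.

ND96qh

Offset from 180°W / 90°S: lon 279.4011°, lat 36.3220°.
Field: 279.4011/20 → 13 → N, 36.3220/10 → 3 → D; chars ND.
Square: 19.4011/2 → 9, 6.3220/1 → 6; chars 96.
Subsquare: 1.4011/0.0833333 → 16 → q, 0.3220/0.0416667 → 7 → h; chars qh.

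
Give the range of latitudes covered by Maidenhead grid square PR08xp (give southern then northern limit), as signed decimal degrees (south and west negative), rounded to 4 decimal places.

Field P=15, R=17: +15·20° lon, +17·10° lat → SW at lon 120°, lat 80°.
Square 0, 8: +0·2° lon, +8·1° lat → SW at lon 120°, lat 88°.
Subsquare x=23, p=15: +23·0.0833333° lon, +15·0.0416667° lat → SW at lon 121.917°, lat 88.625°.
Cell spans 0.0833333° lon × 0.0416667° lat.
south 88.6250, north 88.6667.

88.6250, 88.6667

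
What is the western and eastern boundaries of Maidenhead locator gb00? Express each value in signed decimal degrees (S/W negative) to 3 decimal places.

-60.000, -58.000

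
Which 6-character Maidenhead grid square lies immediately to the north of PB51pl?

PB51pm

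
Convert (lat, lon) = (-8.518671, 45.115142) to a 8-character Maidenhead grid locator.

Offset from 180°W / 90°S: lon 225.11514°, lat 81.48133°.
Field: 225.11514/20 → 11 → L, 81.48133/10 → 8 → I; chars LI.
Square: 5.11514/2 → 2, 1.48133/1 → 1; chars 21.
Subsquare: 1.11514/0.0833333 → 13 → n, 0.48133/0.0416667 → 11 → l; chars nl.
Extended square: 0.03181/0.00833333 → 3, 0.02300/0.00416667 → 5; chars 35.

LI21nl35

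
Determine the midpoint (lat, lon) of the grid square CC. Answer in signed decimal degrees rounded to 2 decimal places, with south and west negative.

-65.00, -130.00

Field C=2, C=2: +2·20° lon, +2·10° lat → SW at lon -140°, lat -70°.
Cell spans 20° lon × 10° lat. Centre is SW corner plus half of each.
latitude -65.00, longitude -130.00.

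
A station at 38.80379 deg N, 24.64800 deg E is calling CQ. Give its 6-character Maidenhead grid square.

Offset from 180°W / 90°S: lon 204.6480°, lat 128.8038°.
Field: 204.6480/20 → 10 → K, 128.8038/10 → 12 → M; chars KM.
Square: 4.6480/2 → 2, 8.8038/1 → 8; chars 28.
Subsquare: 0.6480/0.0833333 → 7 → h, 0.8038/0.0416667 → 19 → t; chars ht.

KM28ht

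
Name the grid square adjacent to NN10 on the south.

NM19

Latitude square 0; −1 → -1, wraps to 9, carry into field.
Latitude field N = 13; −1 → 12 = M.
The longitude characters are unchanged.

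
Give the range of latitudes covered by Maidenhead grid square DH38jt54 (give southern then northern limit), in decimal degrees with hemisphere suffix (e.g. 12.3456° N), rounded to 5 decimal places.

Field D=3, H=7: +3·20° lon, +7·10° lat → SW at lon -120°, lat -20°.
Square 3, 8: +3·2° lon, +8·1° lat → SW at lon -114°, lat -12°.
Subsquare j=9, t=19: +9·0.0833333° lon, +19·0.0416667° lat → SW at lon -113.25°, lat -11.2083°.
Extended square 5, 4: +5·0.00833333° lon, +4·0.00416667° lat → SW at lon -113.208°, lat -11.1917°.
Cell spans 0.00833333° lon × 0.00416667° lat.
south 11.19167° S, north 11.18750° S.

11.19167° S, 11.18750° S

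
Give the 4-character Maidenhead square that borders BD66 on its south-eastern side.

BD75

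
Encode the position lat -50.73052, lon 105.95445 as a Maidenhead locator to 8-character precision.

OD29xg44

Shift to the Maidenhead origin (180°W, 90°S): lon 285.95445, lat 39.26948.
Field: lon ⌊285.95445/20⌋ = 14 → O; lat ⌊39.26948/10⌋ = 3 → D.
Square: lon ⌊5.95445/2⌋ = 2; lat ⌊9.26948/1⌋ = 9.
Subsquare: lon ⌊1.95445/0.0833333⌋ = 23 → x; lat ⌊0.26948/0.0416667⌋ = 6 → g.
Extended square: lon ⌊0.03778/0.00833333⌋ = 4; lat ⌊0.01948/0.00416667⌋ = 4.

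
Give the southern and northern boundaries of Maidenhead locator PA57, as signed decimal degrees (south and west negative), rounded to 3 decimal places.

Field P=15, A=0: +15·20° lon, +0·10° lat → SW at lon 120°, lat -90°.
Square 5, 7: +5·2° lon, +7·1° lat → SW at lon 130°, lat -83°.
Cell spans 2° lon × 1° lat.
south -83.000, north -82.000.

-83.000, -82.000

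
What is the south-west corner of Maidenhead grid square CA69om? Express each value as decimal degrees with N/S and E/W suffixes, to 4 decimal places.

80.5000° S, 126.8333° W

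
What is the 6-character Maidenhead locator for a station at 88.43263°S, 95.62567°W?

EA21en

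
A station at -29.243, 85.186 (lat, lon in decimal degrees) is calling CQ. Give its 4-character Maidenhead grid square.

NG20

Shift to the Maidenhead origin (180°W, 90°S): lon 265.19, lat 60.76.
Field (20°×10°, letters A–R): 265.19/20 → 13 → N, 60.76/10 → 6 → G; chars NG.
Square (2°×1°, digits 0–9): 5.19/2 → 2, 0.76/1 → 0; chars 20.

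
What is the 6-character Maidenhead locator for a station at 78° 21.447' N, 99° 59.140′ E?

NQ98xi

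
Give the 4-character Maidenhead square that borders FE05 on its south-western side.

Longitude square 0; −1 → -1, wraps to 9, carry into field.
Longitude field F = 5; −1 → 4 = E.
Latitude square 5; −1 → 4.

EE94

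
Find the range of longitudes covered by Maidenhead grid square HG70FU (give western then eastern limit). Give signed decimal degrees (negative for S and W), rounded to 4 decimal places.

-25.5833, -25.5000

Field H=7, G=6: +7·20° lon, +6·10° lat → SW at lon -40°, lat -30°.
Square 7, 0: +7·2° lon, +0·1° lat → SW at lon -26°, lat -30°.
Subsquare f=5, u=20: +5·0.0833333° lon, +20·0.0416667° lat → SW at lon -25.5833°, lat -29.1667°.
Cell spans 0.0833333° lon × 0.0416667° lat.
west -25.5833, east -25.5000.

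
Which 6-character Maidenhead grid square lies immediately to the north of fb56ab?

Latitude subsquare b = 1; +1 → 2 = c.
The longitude characters are unchanged.

FB56ac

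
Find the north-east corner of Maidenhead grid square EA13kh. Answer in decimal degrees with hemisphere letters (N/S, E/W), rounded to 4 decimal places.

Field E=4, A=0: +4·20° lon, +0·10° lat → SW at lon -100°, lat -90°.
Square 1, 3: +1·2° lon, +3·1° lat → SW at lon -98°, lat -87°.
Subsquare k=10, h=7: +10·0.0833333° lon, +7·0.0416667° lat → SW at lon -97.1667°, lat -86.7083°.
Cell spans 0.0833333° lon × 0.0416667° lat. NE corner is SW corner plus one full cell.
latitude 86.6667° S, longitude 97.0833° W.

86.6667° S, 97.0833° W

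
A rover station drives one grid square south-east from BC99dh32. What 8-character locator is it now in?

Longitude extended square 3; +1 → 4.
Latitude extended square 2; −1 → 1.

BC99dh41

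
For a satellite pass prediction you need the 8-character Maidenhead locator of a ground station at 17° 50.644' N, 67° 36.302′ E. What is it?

Shift to the Maidenhead origin (180°W, 90°S): lon 247.60503, lat 107.84407.
Field: lon ⌊247.60503/20⌋ = 12 → M; lat ⌊107.84407/10⌋ = 10 → K.
Square: lon ⌊7.60503/2⌋ = 3; lat ⌊7.84407/1⌋ = 7.
Subsquare: lon ⌊1.60503/0.0833333⌋ = 19 → t; lat ⌊0.84407/0.0416667⌋ = 20 → u.
Extended square: lon ⌊0.02170/0.00833333⌋ = 2; lat ⌊0.01073/0.00416667⌋ = 2.

MK37tu22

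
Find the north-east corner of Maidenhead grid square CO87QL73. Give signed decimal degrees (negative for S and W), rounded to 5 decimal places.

57.47500, -122.60000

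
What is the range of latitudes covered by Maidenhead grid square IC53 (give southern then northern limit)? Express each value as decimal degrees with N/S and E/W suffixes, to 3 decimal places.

67.000° S, 66.000° S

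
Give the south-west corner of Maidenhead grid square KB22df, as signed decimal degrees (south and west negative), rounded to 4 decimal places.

Field K=10, B=1: +10·20° lon, +1·10° lat → SW at lon 20°, lat -80°.
Square 2, 2: +2·2° lon, +2·1° lat → SW at lon 24°, lat -78°.
Subsquare d=3, f=5: +3·0.0833333° lon, +5·0.0416667° lat → SW at lon 24.25°, lat -77.7917°.
latitude -77.7917, longitude 24.2500.

-77.7917, 24.2500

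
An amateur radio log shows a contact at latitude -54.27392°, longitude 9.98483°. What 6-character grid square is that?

JD45xr

Add 180° to longitude and 90° to latitude: 189.9848, 35.7261.
Field: lon ⌊189.9848/20⌋ = 9 → J; lat ⌊35.7261/10⌋ = 3 → D.
Square: lon ⌊9.9848/2⌋ = 4; lat ⌊5.7261/1⌋ = 5.
Subsquare: lon ⌊1.9848/0.0833333⌋ = 23 → x; lat ⌊0.7261/0.0416667⌋ = 17 → r.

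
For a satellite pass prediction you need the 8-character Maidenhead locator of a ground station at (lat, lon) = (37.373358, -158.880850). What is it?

BM07ni49

Offset from 180°W / 90°S: lon 21.11915°, lat 127.37336°.
Field: lon ⌊21.11915/20⌋ = 1 → B; lat ⌊127.37336/10⌋ = 12 → M.
Square: lon ⌊1.11915/2⌋ = 0; lat ⌊7.37336/1⌋ = 7.
Subsquare: lon ⌊1.11915/0.0833333⌋ = 13 → n; lat ⌊0.37336/0.0416667⌋ = 8 → i.
Extended square: lon ⌊0.03582/0.00833333⌋ = 4; lat ⌊0.04002/0.00416667⌋ = 9.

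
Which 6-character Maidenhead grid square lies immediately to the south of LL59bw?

LL59bv

Latitude subsquare w = 22; −1 → 21 = v.
The longitude characters are unchanged.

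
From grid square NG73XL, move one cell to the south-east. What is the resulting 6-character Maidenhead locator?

NG83ak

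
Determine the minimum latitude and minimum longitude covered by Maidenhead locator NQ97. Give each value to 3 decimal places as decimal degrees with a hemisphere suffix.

Field N=13, Q=16: +13·20° lon, +16·10° lat → SW at lon 80°, lat 70°.
Square 9, 7: +9·2° lon, +7·1° lat → SW at lon 98°, lat 77°.
latitude 77.000° N, longitude 98.000° E.

77.000° N, 98.000° E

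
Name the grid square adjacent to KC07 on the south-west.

JC96

Longitude square 0; −1 → -1, wraps to 9, carry into field.
Longitude field K = 10; −1 → 9 = J.
Latitude square 7; −1 → 6.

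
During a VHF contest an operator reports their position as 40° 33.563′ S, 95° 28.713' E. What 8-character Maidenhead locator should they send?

NE79rk75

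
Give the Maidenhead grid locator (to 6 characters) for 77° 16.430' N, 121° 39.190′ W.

CQ97eg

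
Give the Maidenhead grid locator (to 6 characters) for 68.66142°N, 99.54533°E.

NP98sp

Add 180° to longitude and 90° to latitude: 279.5453, 158.6614.
Field: lon ⌊279.5453/20⌋ = 13 → N; lat ⌊158.6614/10⌋ = 15 → P.
Square: lon ⌊19.5453/2⌋ = 9; lat ⌊8.6614/1⌋ = 8.
Subsquare: lon ⌊1.5453/0.0833333⌋ = 18 → s; lat ⌊0.6614/0.0416667⌋ = 15 → p.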